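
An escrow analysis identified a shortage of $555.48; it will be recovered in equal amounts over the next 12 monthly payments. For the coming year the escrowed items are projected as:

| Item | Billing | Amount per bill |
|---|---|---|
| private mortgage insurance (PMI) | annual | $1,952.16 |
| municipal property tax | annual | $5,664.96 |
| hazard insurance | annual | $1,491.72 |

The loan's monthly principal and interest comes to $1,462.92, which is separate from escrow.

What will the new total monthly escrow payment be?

$805.36

Private mortgage insurance (PMI): $1,952.16
Municipal property tax: $5,664.96
Hazard insurance: $1,491.72
Annual escrow total = $9,108.84
Per month = $9,108.84 / 12 = $759.07
Shortage per month = $555.48 ÷ 12 = $46.29
Adjusted monthly = $759.07 + $46.29 = $805.36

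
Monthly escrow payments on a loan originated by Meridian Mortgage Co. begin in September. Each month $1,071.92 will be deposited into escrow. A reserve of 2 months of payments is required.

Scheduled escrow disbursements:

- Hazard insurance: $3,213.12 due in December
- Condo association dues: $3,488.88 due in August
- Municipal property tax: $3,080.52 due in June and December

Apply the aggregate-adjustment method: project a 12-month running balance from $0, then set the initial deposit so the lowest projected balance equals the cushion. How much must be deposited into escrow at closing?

$4,149.80

Cushion = 2 × $1,071.92 = $2,143.84
Trial balance (start $0, +$1,071.92 each month, − disbursements):
  Sep: +$1,071.92 → $1,071.92
  Oct: +$1,071.92 → $2,143.84
  Nov: +$1,071.92 → $3,215.76
  Dec: +$1,071.92 − $6,293.64 → -$2,005.96
  Jan: +$1,071.92 → -$934.04
  Feb: +$1,071.92 → $137.88
  Mar: +$1,071.92 → $1,209.80
  Apr: +$1,071.92 → $2,281.72
  May: +$1,071.92 → $3,353.64
  Jun: +$1,071.92 − $3,080.52 → $1,345.04
  Jul: +$1,071.92 → $2,416.96
  Aug: +$1,071.92 − $3,488.88 → $0.00
Lowest trial balance = -$2,005.96 (Dec)
Initial deposit = cushion − low point = $2,143.84 − (-$2,005.96) = $4,149.80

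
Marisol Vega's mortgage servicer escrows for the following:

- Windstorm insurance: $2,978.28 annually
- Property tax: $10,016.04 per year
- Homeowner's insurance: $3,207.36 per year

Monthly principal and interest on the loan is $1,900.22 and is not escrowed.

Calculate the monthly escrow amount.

Windstorm insurance — $2,978.28 annually
Property tax — $10,016.04 annually
Homeowner's insurance — $3,207.36 annually
Total per year = $16,201.68
Base monthly escrow = $16,201.68 / 12 = $1,350.14

$1,350.14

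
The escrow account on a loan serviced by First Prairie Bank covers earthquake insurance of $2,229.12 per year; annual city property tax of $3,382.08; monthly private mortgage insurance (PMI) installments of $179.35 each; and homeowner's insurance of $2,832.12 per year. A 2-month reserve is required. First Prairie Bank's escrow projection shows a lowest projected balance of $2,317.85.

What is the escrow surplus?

$551.93

Earthquake insurance: $2,229.12 annually
City property tax: $3,382.08 annually
Private mortgage insurance (PMI): $179.35 × 12 = $2,152.20 annually
Homeowner's insurance: $2,832.12 annually
Combined annual = $2,229.12 + $3,382.08 + $2,152.20 + $2,832.12 = $10,595.52
Monthly escrow = $10,595.52 / 12 = $882.96
Cushion = 2 × $882.96 = $1,765.92
Surplus = $2,317.85 − $1,765.92 = $551.93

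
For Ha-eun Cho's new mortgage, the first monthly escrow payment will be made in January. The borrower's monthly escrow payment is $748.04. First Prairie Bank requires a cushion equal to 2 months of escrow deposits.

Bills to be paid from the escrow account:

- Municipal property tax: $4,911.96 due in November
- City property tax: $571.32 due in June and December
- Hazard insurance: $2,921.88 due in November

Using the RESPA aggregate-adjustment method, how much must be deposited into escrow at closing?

Cushion = 2 × $748.04 = $1,496.08
Trial balance (start $0, +$748.04 each month, − disbursements):
  Jan: +$748.04 → $748.04
  Feb: +$748.04 → $1,496.08
  Mar: +$748.04 → $2,244.12
  Apr: +$748.04 → $2,992.16
  May: +$748.04 → $3,740.20
  Jun: +$748.04 − $571.32 → $3,916.92
  Jul: +$748.04 → $4,664.96
  Aug: +$748.04 → $5,413.00
  Sep: +$748.04 → $6,161.04
  Oct: +$748.04 → $6,909.08
  Nov: +$748.04 − $7,833.84 → -$176.72
  Dec: +$748.04 − $571.32 → $0.00
Lowest trial balance = -$176.72 (Nov)
Initial deposit = cushion − low point = $1,496.08 − (-$176.72) = $1,672.80

$1,672.80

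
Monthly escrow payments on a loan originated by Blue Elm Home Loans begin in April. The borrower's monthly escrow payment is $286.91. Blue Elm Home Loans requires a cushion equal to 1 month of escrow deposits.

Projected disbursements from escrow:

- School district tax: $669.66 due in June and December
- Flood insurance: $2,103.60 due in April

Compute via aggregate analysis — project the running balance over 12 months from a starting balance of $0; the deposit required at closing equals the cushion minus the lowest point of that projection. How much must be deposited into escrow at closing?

$2,199.44

Cushion = 1 × $286.91 = $286.91
Trial balance (start $0, +$286.91 each month, − disbursements):
  Apr: +$286.91 − $2,103.60 → -$1,816.69
  May: +$286.91 → -$1,529.78
  Jun: +$286.91 − $669.66 → -$1,912.53
  Jul: +$286.91 → -$1,625.62
  Aug: +$286.91 → -$1,338.71
  Sep: +$286.91 → -$1,051.80
  Oct: +$286.91 → -$764.89
  Nov: +$286.91 → -$477.98
  Dec: +$286.91 − $669.66 → -$860.73
  Jan: +$286.91 → -$573.82
  Feb: +$286.91 → -$286.91
  Mar: +$286.91 → $0.00
Lowest trial balance = -$1,912.53 (Jun)
Initial deposit = cushion − low point = $286.91 − (-$1,912.53) = $2,199.44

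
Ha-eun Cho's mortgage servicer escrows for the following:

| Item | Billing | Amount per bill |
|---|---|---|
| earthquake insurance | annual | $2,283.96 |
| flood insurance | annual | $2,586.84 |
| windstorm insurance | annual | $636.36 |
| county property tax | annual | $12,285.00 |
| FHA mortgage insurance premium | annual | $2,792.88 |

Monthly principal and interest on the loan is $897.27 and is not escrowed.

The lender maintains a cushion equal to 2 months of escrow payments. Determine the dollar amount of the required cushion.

$3,430.84

Earthquake insurance — $2,283.96
Flood insurance — $2,586.84
Windstorm insurance — $636.36
County property tax — $12,285.00
FHA mortgage insurance premium — $2,792.88
Total per year = $2,283.96 + $2,586.84 + $636.36 + $12,285.00 + $2,792.88 = $20,585.04
Monthly escrow = $20,585.04 / 12 = $1,715.42
Required cushion = 2 × $1,715.42 = $3,430.84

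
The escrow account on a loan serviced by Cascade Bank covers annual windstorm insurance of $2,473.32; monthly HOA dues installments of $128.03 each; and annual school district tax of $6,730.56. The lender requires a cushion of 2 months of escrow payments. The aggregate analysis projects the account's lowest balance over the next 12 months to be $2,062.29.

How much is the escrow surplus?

Windstorm insurance — $2,473.32/yr
HOA dues — $128.03 × 12 = $1,536.36/yr
School district tax — $6,730.56/yr
Total per year = $2,473.32 + $1,536.36 + $6,730.56 = $10,740.24
Monthly = $10,740.24 ÷ 12 = $895.02
Required reserve = 2 × $895.02 = $1,790.04
Excess over cushion: $2,062.29 − $1,790.04 = $272.25

$272.25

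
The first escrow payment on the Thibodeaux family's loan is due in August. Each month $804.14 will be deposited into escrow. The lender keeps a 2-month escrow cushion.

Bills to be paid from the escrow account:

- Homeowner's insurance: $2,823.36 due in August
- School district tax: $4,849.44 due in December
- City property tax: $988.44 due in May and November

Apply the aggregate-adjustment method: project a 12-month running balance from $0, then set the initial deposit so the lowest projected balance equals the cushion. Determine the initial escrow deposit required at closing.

Cushion = 2 × $804.14 = $1,608.28
Trial balance (start $0, +$804.14 each month, − disbursements):
  Aug: +$804.14 − $2,823.36 → -$2,019.22
  Sep: +$804.14 → -$1,215.08
  Oct: +$804.14 → -$410.94
  Nov: +$804.14 − $988.44 → -$595.24
  Dec: +$804.14 − $4,849.44 → -$4,640.54
  Jan: +$804.14 → -$3,836.40
  Feb: +$804.14 → -$3,032.26
  Mar: +$804.14 → -$2,228.12
  Apr: +$804.14 → -$1,423.98
  May: +$804.14 − $988.44 → -$1,608.28
  Jun: +$804.14 → -$804.14
  Jul: +$804.14 → $0.00
Lowest trial balance = -$4,640.54 (Dec)
Initial deposit = cushion − low point = $1,608.28 − (-$4,640.54) = $6,248.82

$6,248.82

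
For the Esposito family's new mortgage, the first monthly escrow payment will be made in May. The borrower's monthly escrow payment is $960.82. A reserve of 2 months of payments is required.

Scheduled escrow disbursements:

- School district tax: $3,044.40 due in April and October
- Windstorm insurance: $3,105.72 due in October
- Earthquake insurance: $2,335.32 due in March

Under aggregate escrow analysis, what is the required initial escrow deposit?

Cushion = 2 × $960.82 = $1,921.64
Trial balance (start $0, +$960.82 each month, − disbursements):
  May: +$960.82 → $960.82
  Jun: +$960.82 → $1,921.64
  Jul: +$960.82 → $2,882.46
  Aug: +$960.82 → $3,843.28
  Sep: +$960.82 → $4,804.10
  Oct: +$960.82 − $6,150.12 → -$385.20
  Nov: +$960.82 → $575.62
  Dec: +$960.82 → $1,536.44
  Jan: +$960.82 → $2,497.26
  Feb: +$960.82 → $3,458.08
  Mar: +$960.82 − $2,335.32 → $2,083.58
  Apr: +$960.82 − $3,044.40 → $0.00
Lowest trial balance = -$385.20 (Oct)
Initial deposit = cushion − low point = $1,921.64 − (-$385.20) = $2,306.84

$2,306.84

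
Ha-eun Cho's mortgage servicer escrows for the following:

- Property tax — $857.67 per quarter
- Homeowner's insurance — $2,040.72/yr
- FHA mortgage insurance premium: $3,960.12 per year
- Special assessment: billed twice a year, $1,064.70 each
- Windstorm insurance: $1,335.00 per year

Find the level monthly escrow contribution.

$1,074.66

Property tax — $857.67 × 4 = $3,430.68/yr
Homeowner's insurance — $2,040.72/yr
FHA mortgage insurance premium — $3,960.12/yr
Special assessment — $1,064.70 × 2 = $2,129.40/yr
Windstorm insurance — $1,335.00/yr
Yearly total = $3,430.68 + $2,040.72 + $3,960.12 + $2,129.40 + $1,335.00 = $12,895.92
Monthly = $12,895.92 ÷ 12 = $1,074.66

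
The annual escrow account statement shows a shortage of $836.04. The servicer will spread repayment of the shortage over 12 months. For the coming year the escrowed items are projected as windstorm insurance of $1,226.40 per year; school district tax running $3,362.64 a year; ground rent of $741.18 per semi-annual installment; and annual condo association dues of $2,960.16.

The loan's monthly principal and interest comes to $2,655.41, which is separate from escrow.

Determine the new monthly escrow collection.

Windstorm insurance: $1,226.40 per year
School district tax: $3,362.64 per year
Ground rent: $741.18 × 2 = $1,482.36 per year
Condo association dues: $2,960.16 per year
Combined annual = $1,226.40 + $3,362.64 + $1,482.36 + $2,960.16 = $9,031.56
Per month = $9,031.56 ÷ 12 = $752.63
Shortage spread = $836.04 ÷ 12 = $69.67/mo
New monthly escrow = $752.63 + $69.67 = $822.30

$822.30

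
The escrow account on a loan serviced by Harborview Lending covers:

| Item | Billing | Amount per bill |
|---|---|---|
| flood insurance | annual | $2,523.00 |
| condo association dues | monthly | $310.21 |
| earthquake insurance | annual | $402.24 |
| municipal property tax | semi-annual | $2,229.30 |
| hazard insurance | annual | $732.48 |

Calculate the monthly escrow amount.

Flood insurance: $2,523.00 per year
Condo association dues: $310.21 × 12 = $3,722.52 per year
Earthquake insurance: $402.24 per year
Municipal property tax: $2,229.30 × 2 = $4,458.60 per year
Hazard insurance: $732.48 per year
Total per year = $2,523.00 + $3,722.52 + $402.24 + $4,458.60 + $732.48 = $11,838.84
Monthly escrow = $11,838.84 ÷ 12 = $986.57

$986.57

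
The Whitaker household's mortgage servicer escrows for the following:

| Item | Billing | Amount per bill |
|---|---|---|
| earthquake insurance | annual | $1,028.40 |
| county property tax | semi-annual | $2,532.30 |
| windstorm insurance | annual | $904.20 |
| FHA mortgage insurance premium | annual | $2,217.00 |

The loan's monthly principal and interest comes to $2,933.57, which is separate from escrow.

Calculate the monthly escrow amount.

$767.85

Earthquake insurance — $1,028.40 annually
County property tax — $2,532.30 × 2 = $5,064.60 annually
Windstorm insurance — $904.20 annually
FHA mortgage insurance premium — $2,217.00 annually
Combined annual = $9,214.20
Monthly = $9,214.20 ÷ 12 = $767.85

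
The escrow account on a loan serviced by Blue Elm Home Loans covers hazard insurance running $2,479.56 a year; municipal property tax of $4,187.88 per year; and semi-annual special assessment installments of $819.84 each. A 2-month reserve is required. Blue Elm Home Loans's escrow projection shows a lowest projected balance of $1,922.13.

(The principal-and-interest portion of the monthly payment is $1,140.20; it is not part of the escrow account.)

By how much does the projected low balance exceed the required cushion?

$537.61

Hazard insurance: $2,479.56/yr
Municipal property tax: $4,187.88/yr
Special assessment: $819.84 × 2 = $1,639.68/yr
Combined annual = $8,307.12
Monthly escrow = $8,307.12 / 12 = $692.26
Required reserve = 2 × $692.26 = $1,384.52
Excess over cushion: $1,922.13 − $1,384.52 = $537.61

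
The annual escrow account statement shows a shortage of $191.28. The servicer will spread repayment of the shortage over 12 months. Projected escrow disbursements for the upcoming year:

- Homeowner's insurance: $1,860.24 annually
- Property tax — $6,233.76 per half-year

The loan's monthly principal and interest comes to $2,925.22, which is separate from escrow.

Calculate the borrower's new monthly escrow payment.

$1,209.92

Homeowner's insurance — $1,860.24 annually
Property tax — $6,233.76 × 2 = $12,467.52 annually
Total per year = $1,860.24 + $12,467.52 = $14,327.76
Per month = $14,327.76 ÷ 12 = $1,193.98
Shortage spread = $191.28 ÷ 12 = $15.94/mo
New monthly escrow = $1,193.98 + $15.94 = $1,209.92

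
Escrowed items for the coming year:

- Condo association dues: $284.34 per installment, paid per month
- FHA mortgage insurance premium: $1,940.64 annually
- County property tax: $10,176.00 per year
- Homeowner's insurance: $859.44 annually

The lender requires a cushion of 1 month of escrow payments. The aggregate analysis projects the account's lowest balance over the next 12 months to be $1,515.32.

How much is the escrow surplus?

$149.64

Condo association dues = $284.34 × 12 = $3,412.08 annually
FHA mortgage insurance premium = $1,940.64 annually
County property tax = $10,176.00 annually
Homeowner's insurance = $859.44 annually
Total annual escrow = $3,412.08 + $1,940.64 + $10,176.00 + $859.44 = $16,388.16
Per month = $16,388.16 / 12 = $1,365.68
Required reserve = 1 × $1,365.68 = $1,365.68
Surplus = $1,515.32 − $1,365.68 = $149.64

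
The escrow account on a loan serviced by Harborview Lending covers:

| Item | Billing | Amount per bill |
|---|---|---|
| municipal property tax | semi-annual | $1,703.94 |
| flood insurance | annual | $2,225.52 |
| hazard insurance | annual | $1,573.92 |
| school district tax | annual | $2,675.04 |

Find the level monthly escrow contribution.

Municipal property tax — $1,703.94 × 2 = $3,407.88 per year
Flood insurance — $2,225.52 per year
Hazard insurance — $1,573.92 per year
School district tax — $2,675.04 per year
Total annual escrow = $3,407.88 + $2,225.52 + $1,573.92 + $2,675.04 = $9,882.36
Monthly = $9,882.36 / 12 = $823.53

$823.53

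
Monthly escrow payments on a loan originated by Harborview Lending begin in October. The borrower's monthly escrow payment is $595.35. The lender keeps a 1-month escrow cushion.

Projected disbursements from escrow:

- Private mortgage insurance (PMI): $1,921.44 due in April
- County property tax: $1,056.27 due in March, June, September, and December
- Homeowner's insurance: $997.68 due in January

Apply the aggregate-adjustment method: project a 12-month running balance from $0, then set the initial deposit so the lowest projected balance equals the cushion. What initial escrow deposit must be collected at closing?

Cushion = 1 × $595.35 = $595.35
Trial balance (start $0, +$595.35 each month, − disbursements):
  Oct: +$595.35 → $595.35
  Nov: +$595.35 → $1,190.70
  Dec: +$595.35 − $1,056.27 → $729.78
  Jan: +$595.35 − $997.68 → $327.45
  Feb: +$595.35 → $922.80
  Mar: +$595.35 − $1,056.27 → $461.88
  Apr: +$595.35 − $1,921.44 → -$864.21
  May: +$595.35 → -$268.86
  Jun: +$595.35 − $1,056.27 → -$729.78
  Jul: +$595.35 → -$134.43
  Aug: +$595.35 → $460.92
  Sep: +$595.35 − $1,056.27 → $0.00
Lowest trial balance = -$864.21 (Apr)
Initial deposit = cushion − low point = $595.35 − (-$864.21) = $1,459.56

$1,459.56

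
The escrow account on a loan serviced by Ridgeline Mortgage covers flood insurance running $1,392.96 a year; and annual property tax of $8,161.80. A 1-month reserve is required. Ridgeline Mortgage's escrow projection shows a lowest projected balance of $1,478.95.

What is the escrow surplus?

$682.72

Flood insurance: $1,392.96 per year
Property tax: $8,161.80 per year
Total per year = $1,392.96 + $8,161.80 = $9,554.76
Base monthly escrow = $9,554.76 ÷ 12 = $796.23
Cushion = 1 × $796.23 = $796.23
Excess over cushion: $1,478.95 − $796.23 = $682.72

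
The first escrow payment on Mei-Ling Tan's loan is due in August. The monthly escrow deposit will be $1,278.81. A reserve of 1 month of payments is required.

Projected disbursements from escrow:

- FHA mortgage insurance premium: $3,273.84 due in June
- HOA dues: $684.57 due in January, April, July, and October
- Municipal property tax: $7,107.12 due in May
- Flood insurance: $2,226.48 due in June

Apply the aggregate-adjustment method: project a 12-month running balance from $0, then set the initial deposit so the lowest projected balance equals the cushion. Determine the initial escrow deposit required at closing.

Cushion = 1 × $1,278.81 = $1,278.81
Trial balance (start $0, +$1,278.81 each month, − disbursements):
  Aug: +$1,278.81 → $1,278.81
  Sep: +$1,278.81 → $2,557.62
  Oct: +$1,278.81 − $684.57 → $3,151.86
  Nov: +$1,278.81 → $4,430.67
  Dec: +$1,278.81 → $5,709.48
  Jan: +$1,278.81 − $684.57 → $6,303.72
  Feb: +$1,278.81 → $7,582.53
  Mar: +$1,278.81 → $8,861.34
  Apr: +$1,278.81 − $684.57 → $9,455.58
  May: +$1,278.81 − $7,107.12 → $3,627.27
  Jun: +$1,278.81 − $5,500.32 → -$594.24
  Jul: +$1,278.81 − $684.57 → $0.00
Lowest trial balance = -$594.24 (Jun)
Initial deposit = cushion − low point = $1,278.81 − (-$594.24) = $1,873.05

$1,873.05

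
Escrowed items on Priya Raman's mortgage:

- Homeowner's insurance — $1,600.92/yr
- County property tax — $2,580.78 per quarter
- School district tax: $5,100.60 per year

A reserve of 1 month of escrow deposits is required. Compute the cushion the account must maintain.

Homeowner's insurance — $1,600.92
County property tax — $2,580.78 × 4 = $10,323.12
School district tax — $5,100.60
Annual escrow total = $17,024.64
Monthly = $17,024.64 ÷ 12 = $1,418.72
Required cushion = 1 × $1,418.72 = $1,418.72

$1,418.72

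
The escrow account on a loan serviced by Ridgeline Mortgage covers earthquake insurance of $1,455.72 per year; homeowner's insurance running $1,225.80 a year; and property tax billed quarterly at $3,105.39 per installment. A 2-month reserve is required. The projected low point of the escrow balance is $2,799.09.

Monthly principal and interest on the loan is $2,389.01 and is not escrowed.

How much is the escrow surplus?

$281.91

Earthquake insurance: $1,455.72 annually
Homeowner's insurance: $1,225.80 annually
Property tax: $3,105.39 × 4 = $12,421.56 annually
Yearly total = $15,103.08
Per month = $15,103.08 ÷ 12 = $1,258.59
Required reserve = 2 × $1,258.59 = $2,517.18
Excess over cushion: $2,799.09 − $2,517.18 = $281.91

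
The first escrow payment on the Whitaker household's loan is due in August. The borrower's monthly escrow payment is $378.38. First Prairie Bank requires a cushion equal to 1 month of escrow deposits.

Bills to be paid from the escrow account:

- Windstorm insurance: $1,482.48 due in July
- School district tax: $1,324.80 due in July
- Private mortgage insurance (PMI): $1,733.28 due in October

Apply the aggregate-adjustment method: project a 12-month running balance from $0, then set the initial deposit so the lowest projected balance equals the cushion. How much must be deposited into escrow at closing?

Cushion = 1 × $378.38 = $378.38
Trial balance (start $0, +$378.38 each month, − disbursements):
  Aug: +$378.38 → $378.38
  Sep: +$378.38 → $756.76
  Oct: +$378.38 − $1,733.28 → -$598.14
  Nov: +$378.38 → -$219.76
  Dec: +$378.38 → $158.62
  Jan: +$378.38 → $537.00
  Feb: +$378.38 → $915.38
  Mar: +$378.38 → $1,293.76
  Apr: +$378.38 → $1,672.14
  May: +$378.38 → $2,050.52
  Jun: +$378.38 → $2,428.90
  Jul: +$378.38 − $2,807.28 → $0.00
Lowest trial balance = -$598.14 (Oct)
Initial deposit = cushion − low point = $378.38 − (-$598.14) = $976.52

$976.52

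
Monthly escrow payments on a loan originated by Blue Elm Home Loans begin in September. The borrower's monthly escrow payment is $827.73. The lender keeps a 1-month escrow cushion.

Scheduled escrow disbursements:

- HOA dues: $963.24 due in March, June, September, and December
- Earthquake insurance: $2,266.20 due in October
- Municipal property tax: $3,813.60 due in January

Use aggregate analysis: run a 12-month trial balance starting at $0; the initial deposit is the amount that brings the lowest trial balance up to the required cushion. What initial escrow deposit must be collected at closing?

$4,695.36

Cushion = 1 × $827.73 = $827.73
Trial balance (start $0, +$827.73 each month, − disbursements):
  Sep: +$827.73 − $963.24 → -$135.51
  Oct: +$827.73 − $2,266.20 → -$1,573.98
  Nov: +$827.73 → -$746.25
  Dec: +$827.73 − $963.24 → -$881.76
  Jan: +$827.73 − $3,813.60 → -$3,867.63
  Feb: +$827.73 → -$3,039.90
  Mar: +$827.73 − $963.24 → -$3,175.41
  Apr: +$827.73 → -$2,347.68
  May: +$827.73 → -$1,519.95
  Jun: +$827.73 − $963.24 → -$1,655.46
  Jul: +$827.73 → -$827.73
  Aug: +$827.73 → $0.00
Lowest trial balance = -$3,867.63 (Jan)
Initial deposit = cushion − low point = $827.73 − (-$3,867.63) = $4,695.36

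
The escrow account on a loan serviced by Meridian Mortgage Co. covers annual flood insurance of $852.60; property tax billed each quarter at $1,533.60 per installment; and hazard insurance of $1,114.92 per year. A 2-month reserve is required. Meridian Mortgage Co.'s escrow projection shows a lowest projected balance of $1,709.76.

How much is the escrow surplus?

Flood insurance — $852.60/yr
Property tax — $1,533.60 × 4 = $6,134.40/yr
Hazard insurance — $1,114.92/yr
Total per year = $852.60 + $6,134.40 + $1,114.92 = $8,101.92
Per month = $8,101.92 ÷ 12 = $675.16
Cushion = 2 × $675.16 = $1,350.32
Surplus = $1,709.76 − $1,350.32 = $359.44

$359.44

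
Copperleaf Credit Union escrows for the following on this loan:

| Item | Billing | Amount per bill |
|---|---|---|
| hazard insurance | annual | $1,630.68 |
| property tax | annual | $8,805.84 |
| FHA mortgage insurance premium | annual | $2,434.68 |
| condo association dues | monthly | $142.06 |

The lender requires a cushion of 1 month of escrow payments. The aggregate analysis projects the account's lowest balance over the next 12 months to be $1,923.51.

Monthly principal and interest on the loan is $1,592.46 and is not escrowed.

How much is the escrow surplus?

Hazard insurance — $1,630.68 annually
Property tax — $8,805.84 annually
FHA mortgage insurance premium — $2,434.68 annually
Condo association dues — $142.06 × 12 = $1,704.72 annually
Annual escrow total = $1,630.68 + $8,805.84 + $2,434.68 + $1,704.72 = $14,575.92
Per month = $14,575.92 ÷ 12 = $1,214.66
Required cushion = 1 × $1,214.66 = $1,214.66
Excess over cushion: $1,923.51 − $1,214.66 = $708.85

$708.85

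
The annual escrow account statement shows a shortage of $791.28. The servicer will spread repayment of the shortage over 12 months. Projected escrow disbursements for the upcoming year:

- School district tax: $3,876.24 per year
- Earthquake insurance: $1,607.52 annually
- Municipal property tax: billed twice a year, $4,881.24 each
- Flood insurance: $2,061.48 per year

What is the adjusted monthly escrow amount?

School district tax — $3,876.24
Earthquake insurance — $1,607.52
Municipal property tax — $4,881.24 × 2 = $9,762.48
Flood insurance — $2,061.48
Yearly total = $17,307.72
Base monthly escrow = $17,307.72 ÷ 12 = $1,442.31
Monthly shortage recovery: $791.28 / 12 = $65.94
Adjusted monthly = $1,442.31 + $65.94 = $1,508.25

$1,508.25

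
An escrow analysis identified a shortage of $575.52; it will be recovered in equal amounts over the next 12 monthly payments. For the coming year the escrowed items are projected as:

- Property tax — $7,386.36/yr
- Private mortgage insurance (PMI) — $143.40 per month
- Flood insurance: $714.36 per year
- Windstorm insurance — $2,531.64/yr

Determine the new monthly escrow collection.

Property tax — $7,386.36/yr
Private mortgage insurance (PMI) — $143.40 × 12 = $1,720.80/yr
Flood insurance — $714.36/yr
Windstorm insurance — $2,531.64/yr
Total annual escrow = $7,386.36 + $1,720.80 + $714.36 + $2,531.64 = $12,353.16
Monthly = $12,353.16 ÷ 12 = $1,029.43
Monthly shortage recovery: $575.52 / 12 = $47.96
Adjusted monthly = $1,029.43 + $47.96 = $1,077.39

$1,077.39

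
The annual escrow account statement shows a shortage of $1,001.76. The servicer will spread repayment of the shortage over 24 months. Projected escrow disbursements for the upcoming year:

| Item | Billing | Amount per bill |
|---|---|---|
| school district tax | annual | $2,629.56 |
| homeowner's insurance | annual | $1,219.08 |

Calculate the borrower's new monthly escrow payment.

School district tax: $2,629.56/yr
Homeowner's insurance: $1,219.08/yr
Total annual escrow = $2,629.56 + $1,219.08 = $3,848.64
Monthly = $3,848.64 / 12 = $320.72
Monthly shortage recovery: $1,001.76 / 24 = $41.74
Adjusted monthly = $320.72 + $41.74 = $362.46

$362.46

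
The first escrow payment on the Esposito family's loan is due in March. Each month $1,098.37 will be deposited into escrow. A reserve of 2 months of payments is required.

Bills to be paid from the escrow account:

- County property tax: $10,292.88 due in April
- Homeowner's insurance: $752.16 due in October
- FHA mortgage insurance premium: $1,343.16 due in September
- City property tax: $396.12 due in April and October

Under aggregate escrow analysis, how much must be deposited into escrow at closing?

Cushion = 2 × $1,098.37 = $2,196.74
Trial balance (start $0, +$1,098.37 each month, − disbursements):
  Mar: +$1,098.37 → $1,098.37
  Apr: +$1,098.37 − $10,689.00 → -$8,492.26
  May: +$1,098.37 → -$7,393.89
  Jun: +$1,098.37 → -$6,295.52
  Jul: +$1,098.37 → -$5,197.15
  Aug: +$1,098.37 → -$4,098.78
  Sep: +$1,098.37 − $1,343.16 → -$4,343.57
  Oct: +$1,098.37 − $1,148.28 → -$4,393.48
  Nov: +$1,098.37 → -$3,295.11
  Dec: +$1,098.37 → -$2,196.74
  Jan: +$1,098.37 → -$1,098.37
  Feb: +$1,098.37 → $0.00
Lowest trial balance = -$8,492.26 (Apr)
Initial deposit = cushion − low point = $2,196.74 − (-$8,492.26) = $10,689.00

$10,689.00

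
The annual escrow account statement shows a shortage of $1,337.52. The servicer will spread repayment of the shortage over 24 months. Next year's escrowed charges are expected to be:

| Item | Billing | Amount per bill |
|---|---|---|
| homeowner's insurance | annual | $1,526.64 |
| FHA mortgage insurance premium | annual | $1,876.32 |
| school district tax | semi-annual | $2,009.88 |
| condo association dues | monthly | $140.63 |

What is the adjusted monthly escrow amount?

Homeowner's insurance = $1,526.64/yr
FHA mortgage insurance premium = $1,876.32/yr
School district tax = $2,009.88 × 2 = $4,019.76/yr
Condo association dues = $140.63 × 12 = $1,687.56/yr
Total per year = $1,526.64 + $1,876.32 + $4,019.76 + $1,687.56 = $9,110.28
Monthly = $9,110.28 ÷ 12 = $759.19
Monthly shortage recovery: $1,337.52 ÷ 24 = $55.73
Adjusted monthly = $759.19 + $55.73 = $814.92

$814.92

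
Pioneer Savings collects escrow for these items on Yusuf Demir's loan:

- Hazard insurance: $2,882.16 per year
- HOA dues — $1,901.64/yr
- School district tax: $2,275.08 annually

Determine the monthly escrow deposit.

Hazard insurance = $2,882.16
HOA dues = $1,901.64
School district tax = $2,275.08
Annual escrow total = $7,058.88
Base monthly escrow = $7,058.88 ÷ 12 = $588.24

$588.24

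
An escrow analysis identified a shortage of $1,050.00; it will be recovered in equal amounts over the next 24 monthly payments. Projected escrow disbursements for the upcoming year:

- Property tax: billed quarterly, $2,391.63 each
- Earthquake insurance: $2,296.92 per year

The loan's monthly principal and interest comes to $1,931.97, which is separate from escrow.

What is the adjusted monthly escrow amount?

$1,032.37

Property tax — $2,391.63 × 4 = $9,566.52 annually
Earthquake insurance — $2,296.92 annually
Combined annual = $9,566.52 + $2,296.92 = $11,863.44
Monthly = $11,863.44 ÷ 12 = $988.62
Monthly shortage recovery: $1,050.00 / 24 = $43.75
Adjusted monthly = $988.62 + $43.75 = $1,032.37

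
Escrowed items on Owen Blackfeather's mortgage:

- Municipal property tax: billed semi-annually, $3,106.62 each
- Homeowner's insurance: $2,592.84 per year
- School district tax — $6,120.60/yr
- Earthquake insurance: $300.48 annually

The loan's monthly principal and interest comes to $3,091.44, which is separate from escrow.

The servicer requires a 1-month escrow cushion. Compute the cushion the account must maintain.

$1,268.93

Municipal property tax — $3,106.62 × 2 = $6,213.24 per year
Homeowner's insurance — $2,592.84 per year
School district tax — $6,120.60 per year
Earthquake insurance — $300.48 per year
Total per year = $6,213.24 + $2,592.84 + $6,120.60 + $300.48 = $15,227.16
Monthly = $15,227.16 ÷ 12 = $1,268.93
Reserve = 1 × $1,268.93 = $1,268.93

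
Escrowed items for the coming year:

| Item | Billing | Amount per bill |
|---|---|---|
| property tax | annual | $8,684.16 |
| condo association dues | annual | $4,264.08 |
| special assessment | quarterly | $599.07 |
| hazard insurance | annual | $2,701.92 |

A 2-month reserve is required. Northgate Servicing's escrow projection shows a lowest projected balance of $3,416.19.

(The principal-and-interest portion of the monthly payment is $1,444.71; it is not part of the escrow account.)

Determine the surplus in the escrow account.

Property tax: $8,684.16/yr
Condo association dues: $4,264.08/yr
Special assessment: $599.07 × 4 = $2,396.28/yr
Hazard insurance: $2,701.92/yr
Total annual escrow = $8,684.16 + $4,264.08 + $2,396.28 + $2,701.92 = $18,046.44
Per month = $18,046.44 / 12 = $1,503.87
Cushion = 2 × $1,503.87 = $3,007.74
Surplus = $3,416.19 − $3,007.74 = $408.45

$408.45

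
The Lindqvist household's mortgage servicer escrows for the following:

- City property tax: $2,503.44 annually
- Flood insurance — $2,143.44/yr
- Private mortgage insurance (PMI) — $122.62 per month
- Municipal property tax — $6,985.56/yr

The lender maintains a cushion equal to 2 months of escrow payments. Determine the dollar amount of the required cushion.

City property tax = $2,503.44 annually
Flood insurance = $2,143.44 annually
Private mortgage insurance (PMI) = $122.62 × 12 = $1,471.44 annually
Municipal property tax = $6,985.56 annually
Yearly total = $2,503.44 + $2,143.44 + $1,471.44 + $6,985.56 = $13,103.88
Per month = $13,103.88 / 12 = $1,091.99
Required cushion = 2 × $1,091.99 = $2,183.98

$2,183.98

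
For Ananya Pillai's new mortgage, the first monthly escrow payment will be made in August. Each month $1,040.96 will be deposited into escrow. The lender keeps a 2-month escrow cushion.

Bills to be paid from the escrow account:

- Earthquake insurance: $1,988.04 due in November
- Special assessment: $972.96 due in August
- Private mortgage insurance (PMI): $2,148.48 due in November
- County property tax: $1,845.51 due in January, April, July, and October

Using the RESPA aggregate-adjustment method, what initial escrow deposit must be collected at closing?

$4,873.07

Cushion = 2 × $1,040.96 = $2,081.92
Trial balance (start $0, +$1,040.96 each month, − disbursements):
  Aug: +$1,040.96 − $972.96 → $68.00
  Sep: +$1,040.96 → $1,108.96
  Oct: +$1,040.96 − $1,845.51 → $304.41
  Nov: +$1,040.96 − $4,136.52 → -$2,791.15
  Dec: +$1,040.96 → -$1,750.19
  Jan: +$1,040.96 − $1,845.51 → -$2,554.74
  Feb: +$1,040.96 → -$1,513.78
  Mar: +$1,040.96 → -$472.82
  Apr: +$1,040.96 − $1,845.51 → -$1,277.37
  May: +$1,040.96 → -$236.41
  Jun: +$1,040.96 → $804.55
  Jul: +$1,040.96 − $1,845.51 → $0.00
Lowest trial balance = -$2,791.15 (Nov)
Initial deposit = cushion − low point = $2,081.92 − (-$2,791.15) = $4,873.07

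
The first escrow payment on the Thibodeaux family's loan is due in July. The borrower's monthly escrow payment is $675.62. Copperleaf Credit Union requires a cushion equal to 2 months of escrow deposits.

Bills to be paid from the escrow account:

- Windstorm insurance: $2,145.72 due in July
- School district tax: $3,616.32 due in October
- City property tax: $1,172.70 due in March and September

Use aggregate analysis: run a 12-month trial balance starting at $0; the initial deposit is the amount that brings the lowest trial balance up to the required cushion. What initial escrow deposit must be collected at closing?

$5,583.50

Cushion = 2 × $675.62 = $1,351.24
Trial balance (start $0, +$675.62 each month, − disbursements):
  Jul: +$675.62 − $2,145.72 → -$1,470.10
  Aug: +$675.62 → -$794.48
  Sep: +$675.62 − $1,172.70 → -$1,291.56
  Oct: +$675.62 − $3,616.32 → -$4,232.26
  Nov: +$675.62 → -$3,556.64
  Dec: +$675.62 → -$2,881.02
  Jan: +$675.62 → -$2,205.40
  Feb: +$675.62 → -$1,529.78
  Mar: +$675.62 − $1,172.70 → -$2,026.86
  Apr: +$675.62 → -$1,351.24
  May: +$675.62 → -$675.62
  Jun: +$675.62 → $0.00
Lowest trial balance = -$4,232.26 (Oct)
Initial deposit = cushion − low point = $1,351.24 − (-$4,232.26) = $5,583.50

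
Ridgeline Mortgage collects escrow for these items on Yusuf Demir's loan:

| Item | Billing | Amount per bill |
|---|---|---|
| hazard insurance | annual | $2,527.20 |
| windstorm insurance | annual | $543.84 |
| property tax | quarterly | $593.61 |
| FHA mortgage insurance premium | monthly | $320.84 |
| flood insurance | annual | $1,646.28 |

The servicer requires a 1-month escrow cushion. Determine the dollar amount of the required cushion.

$911.82

Hazard insurance: $2,527.20/yr
Windstorm insurance: $543.84/yr
Property tax: $593.61 × 4 = $2,374.44/yr
FHA mortgage insurance premium: $320.84 × 12 = $3,850.08/yr
Flood insurance: $1,646.28/yr
Total per year = $10,941.84
Monthly = $10,941.84 ÷ 12 = $911.82
Reserve = 1 × $911.82 = $911.82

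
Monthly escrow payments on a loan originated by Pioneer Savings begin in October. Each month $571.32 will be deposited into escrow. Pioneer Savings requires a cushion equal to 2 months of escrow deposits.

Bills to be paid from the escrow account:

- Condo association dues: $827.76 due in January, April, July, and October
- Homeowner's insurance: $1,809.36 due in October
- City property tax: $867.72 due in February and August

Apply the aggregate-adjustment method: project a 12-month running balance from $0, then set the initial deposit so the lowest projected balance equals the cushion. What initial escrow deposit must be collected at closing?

$3,208.44

Cushion = 2 × $571.32 = $1,142.64
Trial balance (start $0, +$571.32 each month, − disbursements):
  Oct: +$571.32 − $2,637.12 → -$2,065.80
  Nov: +$571.32 → -$1,494.48
  Dec: +$571.32 → -$923.16
  Jan: +$571.32 − $827.76 → -$1,179.60
  Feb: +$571.32 − $867.72 → -$1,476.00
  Mar: +$571.32 → -$904.68
  Apr: +$571.32 − $827.76 → -$1,161.12
  May: +$571.32 → -$589.80
  Jun: +$571.32 → -$18.48
  Jul: +$571.32 − $827.76 → -$274.92
  Aug: +$571.32 − $867.72 → -$571.32
  Sep: +$571.32 → $0.00
Lowest trial balance = -$2,065.80 (Oct)
Initial deposit = cushion − low point = $1,142.64 − (-$2,065.80) = $3,208.44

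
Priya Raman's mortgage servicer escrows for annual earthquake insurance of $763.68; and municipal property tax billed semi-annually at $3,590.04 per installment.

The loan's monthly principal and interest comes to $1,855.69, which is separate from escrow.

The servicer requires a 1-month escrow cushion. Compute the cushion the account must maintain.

Earthquake insurance: $763.68
Municipal property tax: $3,590.04 × 2 = $7,180.08
Total annual escrow = $7,943.76
Per month = $7,943.76 ÷ 12 = $661.98
Reserve = 1 × $661.98 = $661.98

$661.98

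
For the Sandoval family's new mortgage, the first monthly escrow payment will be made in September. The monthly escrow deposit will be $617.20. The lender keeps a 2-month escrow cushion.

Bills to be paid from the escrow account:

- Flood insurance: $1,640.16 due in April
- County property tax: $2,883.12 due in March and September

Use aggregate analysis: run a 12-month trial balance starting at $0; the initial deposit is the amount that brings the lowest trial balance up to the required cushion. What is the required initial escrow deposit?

Cushion = 2 × $617.20 = $1,234.40
Trial balance (start $0, +$617.20 each month, − disbursements):
  Sep: +$617.20 − $2,883.12 → -$2,265.92
  Oct: +$617.20 → -$1,648.72
  Nov: +$617.20 → -$1,031.52
  Dec: +$617.20 → -$414.32
  Jan: +$617.20 → $202.88
  Feb: +$617.20 → $820.08
  Mar: +$617.20 − $2,883.12 → -$1,445.84
  Apr: +$617.20 − $1,640.16 → -$2,468.80
  May: +$617.20 → -$1,851.60
  Jun: +$617.20 → -$1,234.40
  Jul: +$617.20 → -$617.20
  Aug: +$617.20 → $0.00
Lowest trial balance = -$2,468.80 (Apr)
Initial deposit = cushion − low point = $1,234.40 − (-$2,468.80) = $3,703.20

$3,703.20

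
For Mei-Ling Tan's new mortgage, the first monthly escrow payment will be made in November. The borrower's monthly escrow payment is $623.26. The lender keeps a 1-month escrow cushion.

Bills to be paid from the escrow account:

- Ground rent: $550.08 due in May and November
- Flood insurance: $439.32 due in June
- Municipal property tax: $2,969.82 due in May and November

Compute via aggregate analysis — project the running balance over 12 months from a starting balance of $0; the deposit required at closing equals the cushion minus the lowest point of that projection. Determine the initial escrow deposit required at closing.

Cushion = 1 × $623.26 = $623.26
Trial balance (start $0, +$623.26 each month, − disbursements):
  Nov: +$623.26 − $3,519.90 → -$2,896.64
  Dec: +$623.26 → -$2,273.38
  Jan: +$623.26 → -$1,650.12
  Feb: +$623.26 → -$1,026.86
  Mar: +$623.26 → -$403.60
  Apr: +$623.26 → $219.66
  May: +$623.26 − $3,519.90 → -$2,676.98
  Jun: +$623.26 − $439.32 → -$2,493.04
  Jul: +$623.26 → -$1,869.78
  Aug: +$623.26 → -$1,246.52
  Sep: +$623.26 → -$623.26
  Oct: +$623.26 → $0.00
Lowest trial balance = -$2,896.64 (Nov)
Initial deposit = cushion − low point = $623.26 − (-$2,896.64) = $3,519.90

$3,519.90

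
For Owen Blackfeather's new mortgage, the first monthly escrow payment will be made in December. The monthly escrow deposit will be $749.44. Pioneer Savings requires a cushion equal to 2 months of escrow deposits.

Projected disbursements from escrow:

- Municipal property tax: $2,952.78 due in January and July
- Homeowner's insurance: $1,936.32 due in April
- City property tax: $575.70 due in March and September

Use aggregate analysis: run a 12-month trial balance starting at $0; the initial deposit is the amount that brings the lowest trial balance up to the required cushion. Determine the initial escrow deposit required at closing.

$3,920.94

Cushion = 2 × $749.44 = $1,498.88
Trial balance (start $0, +$749.44 each month, − disbursements):
  Dec: +$749.44 → $749.44
  Jan: +$749.44 − $2,952.78 → -$1,453.90
  Feb: +$749.44 → -$704.46
  Mar: +$749.44 − $575.70 → -$530.72
  Apr: +$749.44 − $1,936.32 → -$1,717.60
  May: +$749.44 → -$968.16
  Jun: +$749.44 → -$218.72
  Jul: +$749.44 − $2,952.78 → -$2,422.06
  Aug: +$749.44 → -$1,672.62
  Sep: +$749.44 − $575.70 → -$1,498.88
  Oct: +$749.44 → -$749.44
  Nov: +$749.44 → $0.00
Lowest trial balance = -$2,422.06 (Jul)
Initial deposit = cushion − low point = $1,498.88 − (-$2,422.06) = $3,920.94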